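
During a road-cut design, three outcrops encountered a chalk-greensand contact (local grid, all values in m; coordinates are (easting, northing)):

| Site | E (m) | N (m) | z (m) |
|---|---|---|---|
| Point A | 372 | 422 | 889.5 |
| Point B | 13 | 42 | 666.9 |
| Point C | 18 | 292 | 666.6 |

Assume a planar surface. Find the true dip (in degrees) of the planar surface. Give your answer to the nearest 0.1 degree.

Let the plane be z = a·E + b·N + c.
Point B−Point A: −359a − 380b = −222.6;  Point C−Point A: −354a − 130b = −222.9.
Solving gives a = 0.63476, b = −0.01390.
Gradient magnitude |∇z| = √(a² + b²) = √(0.40293 + 0.00019) = 0.63492.
True dip = arctan(0.63492) = 32.4°, dipping toward W (azimuth ≈ 271°).

32.4°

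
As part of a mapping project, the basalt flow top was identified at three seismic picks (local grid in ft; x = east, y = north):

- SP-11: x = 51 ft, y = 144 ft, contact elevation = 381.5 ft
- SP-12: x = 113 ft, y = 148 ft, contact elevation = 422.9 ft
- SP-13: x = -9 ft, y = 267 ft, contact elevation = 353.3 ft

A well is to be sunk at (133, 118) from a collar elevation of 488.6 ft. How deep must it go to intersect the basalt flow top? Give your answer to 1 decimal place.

55.3 ft

Two edge vectors: SP-11→SP-12 = (62, 4, 41.4), SP-11→SP-13 = (-60, 123, -28.2).
Normal n = (SP-11→SP-12) × (SP-11→SP-13) = (-5205, -735.6, 7866).
So ∂z/∂x = −n_x/n_z = 0.66171 and ∂z/∂y = −n_y/n_z = 0.09352.
Intercept c from SP-11: 381.5 − 33.75 − 13.47 = 334.29.
At (133, 118): z_contact = 88.01 + 11.03 + 334.29 = 433.33 ft.
Depth below ground = 488.6 − 433.33 = 55.3 ft.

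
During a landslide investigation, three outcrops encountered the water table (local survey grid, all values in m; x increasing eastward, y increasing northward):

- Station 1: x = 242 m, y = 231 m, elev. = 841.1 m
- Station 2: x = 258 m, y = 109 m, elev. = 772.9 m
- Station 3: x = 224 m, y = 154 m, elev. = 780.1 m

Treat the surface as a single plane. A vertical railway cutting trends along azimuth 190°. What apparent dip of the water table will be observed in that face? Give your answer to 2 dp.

Let the plane be z = a·x + b·y + c.
Station 2−Station 1: 16a − 122b = −68.2;  Station 3−Station 1: −18a − 77b = −61.
Solving gives a = 0.63903, b = 0.64282.
Unit vector along 190° is (sin 190°, cos 190°) = (-0.1736, -0.9848).
Slope in that direction = a·(-0.1736) + b·(-0.9848) = −0.74402.
Apparent dip = arctan|0.74402| = 36.65° (true dip is 42.2°, so apparent ≤ true as expected).

36.65°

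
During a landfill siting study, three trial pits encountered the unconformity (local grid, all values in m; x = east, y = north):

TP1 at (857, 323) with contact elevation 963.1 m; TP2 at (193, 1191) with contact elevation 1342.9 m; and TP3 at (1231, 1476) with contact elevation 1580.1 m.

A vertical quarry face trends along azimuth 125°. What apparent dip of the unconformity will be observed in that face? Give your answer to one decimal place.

12.2°

Two edge vectors: TP1→TP2 = (-664, 868, 379.8), TP1→TP3 = (374, 1153, 617).
Normal n = (TP1→TP2) × (TP1→TP3) = (97646.6, 551733.2, -1090224).
So ∂z/∂x = −n_x/n_z = 0.08957 and ∂z/∂y = −n_y/n_z = 0.50607.
Unit vector along 125° is (sin 125°, cos 125°) = (0.8192, -0.5736).
Slope in that direction = a·(0.8192) + b·(-0.5736) = −0.21690.
Apparent dip = arctan|0.21690| = 12.2° (true dip is 27.2°, so apparent ≤ true as expected).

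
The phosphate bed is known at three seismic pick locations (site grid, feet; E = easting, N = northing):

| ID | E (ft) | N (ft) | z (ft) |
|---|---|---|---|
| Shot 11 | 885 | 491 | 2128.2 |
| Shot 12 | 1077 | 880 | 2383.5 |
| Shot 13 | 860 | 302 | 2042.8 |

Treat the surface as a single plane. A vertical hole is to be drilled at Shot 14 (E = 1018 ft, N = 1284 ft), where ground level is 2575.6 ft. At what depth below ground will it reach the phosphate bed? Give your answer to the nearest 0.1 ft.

73.2 ft

Let the plane be z = a·E + b·N + c.
Shot 12−Shot 11: 192a + 389b = 255.3;  Shot 13−Shot 11: −25a − 189b = −85.4.
Solving gives a = 0.565866, b = 0.377002.
Then c = 2128.2 − a·885 − b·491 = 1442.30.
At (1018, 1284): z_contact = 576.05 + 484.07 + 1442.30 = 2502.42 ft.
Depth below ground = 2575.6 − 2502.42 = 73.2 ft.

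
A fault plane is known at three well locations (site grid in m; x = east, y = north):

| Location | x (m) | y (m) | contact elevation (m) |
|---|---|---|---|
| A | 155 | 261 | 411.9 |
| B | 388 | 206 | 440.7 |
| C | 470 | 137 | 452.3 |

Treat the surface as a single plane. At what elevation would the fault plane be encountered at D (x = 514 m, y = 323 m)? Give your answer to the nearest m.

452 m

Two edge vectors: A→B = (233, -55, 28.8), A→C = (315, -124, 40.4).
Normal n = (A→B) × (A→C) = (1349.2, -341.2, -11567).
So ∂z/∂x = −n_x/n_z = 0.11664 and ∂z/∂y = −n_y/n_z = −0.02950.
Intercept c from A: 411.9 − 18.08 + 7.70 = 401.52.
At (514, 323): z = 60.0 − 9.5 + 401.52 = 451.9 m.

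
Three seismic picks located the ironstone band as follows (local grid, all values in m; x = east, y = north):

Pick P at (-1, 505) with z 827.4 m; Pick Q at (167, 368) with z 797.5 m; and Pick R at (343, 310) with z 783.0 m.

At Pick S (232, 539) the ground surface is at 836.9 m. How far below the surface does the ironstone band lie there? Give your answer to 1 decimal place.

6.9 m

Two edge vectors: Pick P→Pick Q = (168, -137, -29.9), Pick P→Pick R = (344, -195, -44.4).
Normal n = (Pick P→Pick Q) × (Pick P→Pick R) = (252.3, -2826.4, 14368).
So ∂z/∂x = −n_x/n_z = −0.01756 and ∂z/∂y = −n_y/n_z = 0.19671.
Intercept c from Pick P: 827.4 − 0.02 − 99.34 = 728.04.
At (232, 539): z_contact = −4.07 + 106.03 + 728.04 = 830.00 m.
Depth below ground = 836.9 − 830.00 = 6.9 m.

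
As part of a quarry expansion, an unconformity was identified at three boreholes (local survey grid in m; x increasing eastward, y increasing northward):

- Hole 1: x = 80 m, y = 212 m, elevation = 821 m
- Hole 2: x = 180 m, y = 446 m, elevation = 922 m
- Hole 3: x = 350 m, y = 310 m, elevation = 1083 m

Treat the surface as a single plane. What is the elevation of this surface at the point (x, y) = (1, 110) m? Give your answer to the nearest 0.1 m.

Two edge vectors: Hole 1→Hole 2 = (100, 234, 101), Hole 1→Hole 3 = (270, 98, 262).
Normal n = (Hole 1→Hole 2) × (Hole 1→Hole 3) = (51410, 1070, -53380).
So ∂z/∂x = −n_x/n_z = 0.96309 and ∂z/∂y = −n_y/n_z = 0.02004.
Intercept c from Hole 1: 821 − 77.05 − 4.25 = 739.70.
At (1, 110): z = 1.0 + 2.2 + 739.70 = 742.9 m.

742.9 m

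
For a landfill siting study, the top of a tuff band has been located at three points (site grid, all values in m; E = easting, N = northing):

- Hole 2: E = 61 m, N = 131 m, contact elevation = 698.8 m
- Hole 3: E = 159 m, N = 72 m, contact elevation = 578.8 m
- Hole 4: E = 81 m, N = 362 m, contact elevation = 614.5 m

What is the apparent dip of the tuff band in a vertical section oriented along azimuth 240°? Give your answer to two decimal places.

Two edge vectors: Hole 2→Hole 3 = (98, -59, -120), Hole 2→Hole 4 = (20, 231, -84.3).
Normal n = (Hole 2→Hole 3) × (Hole 2→Hole 4) = (32693.7, 5861.4, 23818).
So ∂z/∂E = −n_x/n_z = −1.37265 and ∂z/∂N = −n_y/n_z = −0.24609.
Unit vector along 240° is (sin 240°, cos 240°) = (-0.8660, -0.5000).
Slope in that direction = a·(-0.8660) + b·(-0.5000) = 1.31179.
Apparent dip = arctan|1.31179| = 52.68° (true dip is 54.4°, so apparent ≤ true as expected).

52.68°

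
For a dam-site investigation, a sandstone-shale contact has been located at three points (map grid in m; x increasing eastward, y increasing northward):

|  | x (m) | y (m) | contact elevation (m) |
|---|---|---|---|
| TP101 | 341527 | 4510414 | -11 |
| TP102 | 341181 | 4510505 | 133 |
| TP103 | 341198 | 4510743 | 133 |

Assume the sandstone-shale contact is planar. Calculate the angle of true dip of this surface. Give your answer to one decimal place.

Two edge vectors: TP101→TP102 = (-346, 91, 144), TP101→TP103 = (-329, 329, 144).
Normal n = (TP101→TP102) × (TP101→TP103) = (-34272, 2448, -83895).
So ∂z/∂x = −n_x/n_z = −0.40851 and ∂z/∂y = −n_y/n_z = 0.02918.
Gradient magnitude |∇z| = √(a² + b²) = √(0.16688 + 0.00085) = 0.40955.
True dip = arctan(0.40955) = 22.3°, dipping toward E (azimuth ≈ 094°).

22.3°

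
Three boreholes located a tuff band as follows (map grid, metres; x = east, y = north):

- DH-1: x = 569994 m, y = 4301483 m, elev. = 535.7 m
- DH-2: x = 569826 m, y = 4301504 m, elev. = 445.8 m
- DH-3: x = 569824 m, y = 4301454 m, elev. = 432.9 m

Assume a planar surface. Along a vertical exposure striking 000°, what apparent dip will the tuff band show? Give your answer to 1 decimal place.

Two edge vectors: DH-1→DH-2 = (-168, 21, -89.9), DH-1→DH-3 = (-170, -29, -102.8).
Normal n = (DH-1→DH-2) × (DH-1→DH-3) = (-4765.9, -1987.4, 8442).
So ∂z/∂x = −n_x/n_z = 0.56455 and ∂z/∂y = −n_y/n_z = 0.23542.
Unit vector along 000° is (sin 0°, cos 0°) = (0.0000, 1.0000).
Slope in that direction = a·(0.0000) + b·(1.0000) = 0.23542.
Apparent dip = arctan|0.23542| = 13.2° (true dip is 31.5°, so apparent ≤ true as expected).

13.2°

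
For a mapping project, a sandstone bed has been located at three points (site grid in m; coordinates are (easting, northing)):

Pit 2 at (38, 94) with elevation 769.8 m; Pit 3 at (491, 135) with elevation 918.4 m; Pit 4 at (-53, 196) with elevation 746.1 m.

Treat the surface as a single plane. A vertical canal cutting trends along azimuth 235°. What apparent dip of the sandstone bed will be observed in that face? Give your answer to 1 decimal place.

Let the plane be z = a·E + b·N + c.
Pit 3−Pit 2: 453a + 41b = 148.6;  Pit 4−Pit 2: −91a + 102b = −23.7.
Solving gives a = 0.32298, b = 0.05580.
Unit vector along 235° is (sin 235°, cos 235°) = (-0.8192, -0.5736).
Slope in that direction = a·(-0.8192) + b·(-0.5736) = −0.29658.
Apparent dip = arctan|0.29658| = 16.5° (true dip is 18.1°, so apparent ≤ true as expected).

16.5°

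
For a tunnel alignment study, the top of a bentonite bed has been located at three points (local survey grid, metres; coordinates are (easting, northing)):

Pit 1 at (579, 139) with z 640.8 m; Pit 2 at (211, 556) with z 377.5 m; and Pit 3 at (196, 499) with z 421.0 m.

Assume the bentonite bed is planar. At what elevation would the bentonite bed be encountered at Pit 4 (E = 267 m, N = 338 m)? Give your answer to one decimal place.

530.8 m

Two edge vectors: Pit 1→Pit 2 = (-368, 417, -263.3), Pit 1→Pit 3 = (-383, 360, -219.8).
Normal n = (Pit 1→Pit 2) × (Pit 1→Pit 3) = (3131.4, 19957.5, 27231).
So ∂z/∂E = −n_x/n_z = −0.11499 and ∂z/∂N = −n_y/n_z = −0.73290.
Intercept c from Pit 1: 640.8 + 66.58 + 101.87 = 809.25.
At (267, 338): z = −30.7 − 247.7 + 809.25 = 530.8 m.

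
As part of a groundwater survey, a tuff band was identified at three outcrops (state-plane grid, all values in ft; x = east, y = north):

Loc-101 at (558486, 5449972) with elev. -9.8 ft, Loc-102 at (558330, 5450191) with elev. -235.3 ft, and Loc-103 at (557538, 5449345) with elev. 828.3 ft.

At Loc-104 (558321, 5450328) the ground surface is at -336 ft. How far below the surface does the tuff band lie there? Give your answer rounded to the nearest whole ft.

53 ft

Two edge vectors: Loc-101→Loc-102 = (-156, 219, -225.5), Loc-101→Loc-103 = (-948, -627, 838.1).
Normal n = (Loc-101→Loc-102) × (Loc-101→Loc-103) = (42155.4, 344517.6, 305424).
So ∂z/∂x = −n_x/n_z = −0.13802255 and ∂z/∂y = −n_y/n_z = −1.12799780.
Intercept c from Loc-101: -9.8 + 77083.66 + 6147556.42 = 6224630.29.
At (558321, 5450328): z_contact = −77060.9 − 6147958.0 + 6224630.29 = -388.6 ft.
Depth below ground = -336 − (-388.6) = 53 ft.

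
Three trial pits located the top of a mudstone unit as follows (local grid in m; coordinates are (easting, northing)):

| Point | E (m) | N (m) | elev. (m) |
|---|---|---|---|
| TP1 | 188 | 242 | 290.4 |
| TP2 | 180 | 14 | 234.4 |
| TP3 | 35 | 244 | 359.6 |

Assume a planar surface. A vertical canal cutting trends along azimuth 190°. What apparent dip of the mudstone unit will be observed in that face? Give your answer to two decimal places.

Two edge vectors: TP1→TP2 = (-8, -228, -56), TP1→TP3 = (-153, 2, 69.2).
Normal n = (TP1→TP2) × (TP1→TP3) = (-15665.6, 9121.6, -34900).
So ∂z/∂E = −n_x/n_z = −0.44887 and ∂z/∂N = −n_y/n_z = 0.26136.
Unit vector along 190° is (sin 190°, cos 190°) = (-0.1736, -0.9848).
Slope in that direction = a·(-0.1736) + b·(-0.9848) = −0.17945.
Apparent dip = arctan|0.17945| = 10.17° (true dip is 27.4°, so apparent ≤ true as expected).

10.17°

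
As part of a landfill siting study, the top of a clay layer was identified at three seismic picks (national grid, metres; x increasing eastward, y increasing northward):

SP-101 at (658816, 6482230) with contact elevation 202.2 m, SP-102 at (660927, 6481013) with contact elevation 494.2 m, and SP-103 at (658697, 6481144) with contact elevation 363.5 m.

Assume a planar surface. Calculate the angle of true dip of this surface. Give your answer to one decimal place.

Let the plane be z = a·x + b·y + c.
SP-102−SP-101: 2111a − 1217b = 292;  SP-103−SP-101: −119a − 1086b = 161.3.
Solving gives a = 0.04957, b = −0.15396.
Gradient magnitude |∇z| = √(a² + b²) = √(0.00246 + 0.02370) = 0.16174.
True dip = arctan(0.16174) = 9.2°, dipping toward NNW (azimuth ≈ 342°).

9.2°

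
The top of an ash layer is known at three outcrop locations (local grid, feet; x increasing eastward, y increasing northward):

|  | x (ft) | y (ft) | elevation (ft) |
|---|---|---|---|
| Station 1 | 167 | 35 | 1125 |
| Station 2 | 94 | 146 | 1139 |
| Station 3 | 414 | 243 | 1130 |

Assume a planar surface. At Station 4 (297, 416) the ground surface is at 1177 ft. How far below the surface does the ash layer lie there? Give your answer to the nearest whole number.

Two edge vectors: Station 1→Station 2 = (-73, 111, 14), Station 1→Station 3 = (247, 208, 5).
Normal n = (Station 1→Station 2) × (Station 1→Station 3) = (-2357, 3823, -42601).
So ∂z/∂x = −n_x/n_z = −0.05533 and ∂z/∂y = −n_y/n_z = 0.08974.
Intercept c from Station 1: 1125 + 9.24 − 3.14 = 1131.10.
At (297, 416): z_contact = −16.4 + 37.3 + 1131.10 = 1152.0 ft.
Depth below ground = 1177 − 1152.0 = 25 ft.

25 ft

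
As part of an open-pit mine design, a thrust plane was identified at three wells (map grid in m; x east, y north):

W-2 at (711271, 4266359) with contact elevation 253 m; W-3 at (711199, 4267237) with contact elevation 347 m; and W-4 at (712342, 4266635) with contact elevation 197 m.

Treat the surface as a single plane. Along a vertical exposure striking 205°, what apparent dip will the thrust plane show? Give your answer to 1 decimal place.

3.3°

Two edge vectors: W-2→W-3 = (-72, 878, 94), W-2→W-4 = (1071, 276, -56).
Normal n = (W-2→W-3) × (W-2→W-4) = (-75112, 96642, -960210).
So ∂z/∂x = −n_x/n_z = −0.07822 and ∂z/∂y = −n_y/n_z = 0.10065.
Unit vector along 205° is (sin 205°, cos 205°) = (-0.4226, -0.9063).
Slope in that direction = a·(-0.4226) + b·(-0.9063) = −0.05816.
Apparent dip = arctan|0.05816| = 3.3° (true dip is 7.3°, so apparent ≤ true as expected).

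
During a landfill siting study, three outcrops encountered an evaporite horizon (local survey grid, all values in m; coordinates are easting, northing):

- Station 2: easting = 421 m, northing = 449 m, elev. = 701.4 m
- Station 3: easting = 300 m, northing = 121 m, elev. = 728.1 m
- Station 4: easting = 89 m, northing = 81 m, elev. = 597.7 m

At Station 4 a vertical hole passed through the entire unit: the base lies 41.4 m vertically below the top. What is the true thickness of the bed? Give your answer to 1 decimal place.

Two edge vectors: Station 2→Station 3 = (-121, -328, 26.7), Station 2→Station 4 = (-332, -368, -103.7).
Normal n = (Station 2→Station 3) × (Station 2→Station 4) = (43839.2, -21412.1, -64368).
So ∂z/∂easting = −n_x/n_z = 0.68107 and ∂z/∂northing = −n_y/n_z = −0.33265.
|∇z| = √(a²+b²) = 0.75797, so dip δ = arctan(0.75797) = 37.16°.
True thickness = vertical thickness × cos δ = 41.4 × cos 37.16° = 33.0 m.

33.0 m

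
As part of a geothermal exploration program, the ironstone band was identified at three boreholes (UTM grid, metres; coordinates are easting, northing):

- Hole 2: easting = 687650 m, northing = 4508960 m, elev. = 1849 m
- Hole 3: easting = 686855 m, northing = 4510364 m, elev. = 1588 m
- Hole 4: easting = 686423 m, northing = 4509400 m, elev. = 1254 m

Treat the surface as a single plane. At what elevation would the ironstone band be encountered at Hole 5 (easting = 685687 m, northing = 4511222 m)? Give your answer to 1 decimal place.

Two edge vectors: Hole 2→Hole 3 = (-795, 1404, -261), Hole 2→Hole 4 = (-1227, 440, -595).
Normal n = (Hole 2→Hole 3) × (Hole 2→Hole 4) = (-720540, -152778, 1372908).
So ∂z/∂easting = −n_x/n_z = 0.524827592 and ∂z/∂northing = −n_y/n_z = 0.111280581.
Intercept c from Hole 2: 1849 − 360897.69 − 501759.69 = −860808.38.
At (685687, 4511222): z = 359867.5 + 502011.4 − 860808.38 = 1070.5 m.

1070.5 m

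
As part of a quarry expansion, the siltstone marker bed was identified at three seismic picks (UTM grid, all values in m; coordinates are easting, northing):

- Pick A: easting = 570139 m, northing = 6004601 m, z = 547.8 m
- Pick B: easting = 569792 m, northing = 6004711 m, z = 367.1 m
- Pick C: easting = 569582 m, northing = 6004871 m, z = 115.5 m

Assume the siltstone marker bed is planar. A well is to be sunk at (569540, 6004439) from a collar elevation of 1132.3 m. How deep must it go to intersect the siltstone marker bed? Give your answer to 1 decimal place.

360.7 m

Two edge vectors: Pick A→Pick B = (-347, 110, -180.7), Pick A→Pick C = (-557, 270, -432.3).
Normal n = (Pick A→Pick B) × (Pick A→Pick C) = (1236, -49358.2, -32420).
So ∂z/∂easting = −n_x/n_z = 0.038124614 and ∂z/∂northing = −n_y/n_z = −1.522461444.
Intercept c from Pick A: 547.8 − 21736.33 + 9141773.51 = 9120584.98.
At (569540, 6004439): z_contact = 21713.49 − 9141526.87 + 9120584.98 = 771.60 m.
Depth below ground = 1132.3 − 771.60 = 360.7 m.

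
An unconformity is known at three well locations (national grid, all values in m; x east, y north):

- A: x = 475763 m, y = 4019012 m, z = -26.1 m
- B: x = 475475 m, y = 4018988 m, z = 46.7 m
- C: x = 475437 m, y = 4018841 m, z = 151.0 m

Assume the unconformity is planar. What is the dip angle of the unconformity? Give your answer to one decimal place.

34.5°

Let the plane be z = a·x + b·y + c.
B−A: −288a − 24b = 72.8;  C−A: −326a − 171b = 177.1.
Solving gives a = −0.19791, b = −0.65836.
Gradient magnitude |∇z| = √(a² + b²) = √(0.03917 + 0.43344) = 0.68747.
True dip = arctan(0.68747) = 34.5°, dipping toward NNE (azimuth ≈ 017°).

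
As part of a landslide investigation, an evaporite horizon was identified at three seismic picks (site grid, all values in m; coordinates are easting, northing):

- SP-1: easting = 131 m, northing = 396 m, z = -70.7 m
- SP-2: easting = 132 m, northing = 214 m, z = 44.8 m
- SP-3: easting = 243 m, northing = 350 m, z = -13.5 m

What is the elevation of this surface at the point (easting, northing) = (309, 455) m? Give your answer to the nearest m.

-63 m

Let the plane be z = a·easting + b·northing + c.
SP-2−SP-1: 1a − 182b = 115.5;  SP-3−SP-1: 112a − 46b = 57.2.
Solving gives a = 0.25063, b = −0.63324.
Then c = -70.7 − a·131 − b·396 = 147.23.
At (309, 455): z = 77.4 − 288.1 + 147.23 = -63.4 m.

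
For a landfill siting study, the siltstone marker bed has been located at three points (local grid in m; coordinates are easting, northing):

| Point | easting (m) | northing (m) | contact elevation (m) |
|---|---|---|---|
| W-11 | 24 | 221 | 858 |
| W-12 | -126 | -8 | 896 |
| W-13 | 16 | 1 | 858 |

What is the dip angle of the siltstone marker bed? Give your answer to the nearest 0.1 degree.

Two edge vectors: W-11→W-12 = (-150, -229, 38), W-11→W-13 = (-8, -220, 0).
Normal n = (W-11→W-12) × (W-11→W-13) = (8360, -304, 31168).
So ∂z/∂easting = −n_x/n_z = −0.26822 and ∂z/∂northing = −n_y/n_z = 0.00975.
Gradient magnitude |∇z| = √(a² + b²) = √(0.07194 + 0.00010) = 0.26840.
True dip = arctan(0.26840) = 15.0°, dipping toward E (azimuth ≈ 092°).

15.0°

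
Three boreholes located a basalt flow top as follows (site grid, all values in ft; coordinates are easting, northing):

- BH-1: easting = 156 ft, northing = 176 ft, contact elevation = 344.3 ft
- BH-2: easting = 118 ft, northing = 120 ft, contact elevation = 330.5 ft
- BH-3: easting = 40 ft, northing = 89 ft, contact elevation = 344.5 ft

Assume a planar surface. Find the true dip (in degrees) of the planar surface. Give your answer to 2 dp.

Let the plane be z = a·easting + b·northing + c.
BH-2−BH-1: −38a − 56b = −13.8;  BH-3−BH-1: −116a − 87b = 0.2.
Solving gives a = −0.37987, b = 0.50420.
Gradient magnitude |∇z| = √(a² + b²) = √(0.14430 + 0.25422) = 0.63129.
True dip = arctan(0.63129) = 32.26°, dipping toward SE (azimuth ≈ 143°).

32.26°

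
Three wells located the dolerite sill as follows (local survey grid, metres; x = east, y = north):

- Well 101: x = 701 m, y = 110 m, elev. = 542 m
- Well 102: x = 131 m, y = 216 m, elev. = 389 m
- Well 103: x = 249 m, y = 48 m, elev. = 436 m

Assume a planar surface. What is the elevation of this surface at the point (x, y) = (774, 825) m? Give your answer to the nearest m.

Two edge vectors: Well 101→Well 102 = (-570, 106, -153), Well 101→Well 103 = (-452, -62, -106).
Normal n = (Well 101→Well 102) × (Well 101→Well 103) = (-20722, 8736, 83252).
So ∂z/∂x = −n_x/n_z = 0.24891 and ∂z/∂y = −n_y/n_z = −0.10493.
Intercept c from Well 101: 542 − 174.48 + 11.54 = 379.06.
At (774, 825): z = 192.7 − 86.6 + 379.06 = 485.1 m.

485 m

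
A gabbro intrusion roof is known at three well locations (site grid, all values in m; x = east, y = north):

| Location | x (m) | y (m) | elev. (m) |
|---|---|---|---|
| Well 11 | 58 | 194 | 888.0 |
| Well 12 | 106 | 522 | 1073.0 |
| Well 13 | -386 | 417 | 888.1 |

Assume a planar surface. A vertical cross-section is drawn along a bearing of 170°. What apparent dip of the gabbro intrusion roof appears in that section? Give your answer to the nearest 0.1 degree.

Two edge vectors: Well 11→Well 12 = (48, 328, 185), Well 11→Well 13 = (-444, 223, 0.1).
Normal n = (Well 11→Well 12) × (Well 11→Well 13) = (-41222.2, -82144.8, 156336).
So ∂z/∂x = −n_x/n_z = 0.26368 and ∂z/∂y = −n_y/n_z = 0.52544.
Unit vector along 170° is (sin 170°, cos 170°) = (0.1736, -0.9848).
Slope in that direction = a·(0.1736) + b·(-0.9848) = −0.47167.
Apparent dip = arctan|0.47167| = 25.3° (true dip is 30.5°, so apparent ≤ true as expected).

25.3°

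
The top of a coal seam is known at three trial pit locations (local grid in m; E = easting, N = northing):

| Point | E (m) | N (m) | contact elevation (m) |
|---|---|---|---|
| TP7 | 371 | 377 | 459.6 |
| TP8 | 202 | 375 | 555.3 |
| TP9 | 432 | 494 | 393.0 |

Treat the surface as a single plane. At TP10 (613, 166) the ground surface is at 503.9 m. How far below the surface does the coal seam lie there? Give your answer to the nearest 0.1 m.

122.4 m

Two edge vectors: TP7→TP8 = (-169, -2, 95.7), TP7→TP9 = (61, 117, -66.6).
Normal n = (TP7→TP8) × (TP7→TP9) = (-11063.7, -5417.7, -19651).
So ∂z/∂E = −n_x/n_z = −0.56301 and ∂z/∂N = −n_y/n_z = −0.27570.
Intercept c from TP7: 459.6 + 208.88 + 103.94 = 772.41.
At (613, 166): z_contact = −345.12 − 45.77 + 772.41 = 381.52 m.
Depth below ground = 503.9 − 381.52 = 122.4 m.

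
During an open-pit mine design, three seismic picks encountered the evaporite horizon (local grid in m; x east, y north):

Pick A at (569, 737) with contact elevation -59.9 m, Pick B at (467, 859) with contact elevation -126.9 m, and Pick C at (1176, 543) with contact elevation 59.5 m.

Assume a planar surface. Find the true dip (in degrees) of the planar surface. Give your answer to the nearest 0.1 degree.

27.7°

Let the plane be z = a·x + b·y + c.
Pick B−Pick A: −102a + 122b = −67;  Pick C−Pick A: 607a − 194b = 119.4.
Solving gives a = 0.02891, b = −0.52501.
Gradient magnitude |∇z| = √(a² + b²) = √(0.00084 + 0.27564) = 0.52581.
True dip = arctan(0.52581) = 27.7°, dipping toward N (azimuth ≈ 357°).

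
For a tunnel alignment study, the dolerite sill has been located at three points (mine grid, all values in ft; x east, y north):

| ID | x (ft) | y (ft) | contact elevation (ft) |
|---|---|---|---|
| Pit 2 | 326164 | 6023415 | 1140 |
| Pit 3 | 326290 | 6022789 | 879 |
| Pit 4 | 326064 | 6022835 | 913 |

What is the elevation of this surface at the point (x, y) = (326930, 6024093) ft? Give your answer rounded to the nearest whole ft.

Let the plane be z = a·x + b·y + c.
Pit 3−Pit 2: 126a − 626b = −261;  Pit 4−Pit 2: −100a − 580b = −227.
Solving gives a = −0.06838149, b = 0.40316922.
Then c = 1140 − a·326164 − b·6023415 = −2405011.96.
At (326930, 6024093): z = −22356.0 + 2428728.9 − 2405011.96 = 1361.0 ft.

1361 ft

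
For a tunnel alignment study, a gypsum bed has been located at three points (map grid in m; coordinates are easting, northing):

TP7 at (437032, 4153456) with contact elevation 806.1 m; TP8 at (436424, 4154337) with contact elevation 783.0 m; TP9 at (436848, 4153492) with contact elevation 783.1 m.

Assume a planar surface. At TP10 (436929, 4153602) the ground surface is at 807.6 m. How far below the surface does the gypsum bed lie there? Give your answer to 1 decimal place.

Let the plane be z = a·easting + b·northing + c.
TP8−TP7: −608a + 881b = −23.1;  TP9−TP7: −184a + 36b = −23.
Solving gives a = 0.138581902, b = 0.069418611.
Then c = 806.1 − a·437032 − b·4153456 = −348085.77.
At (436929, 4153602): z_contact = 60550.45 + 288337.28 − 348085.77 = 801.96 m.
Depth below ground = 807.6 − 801.96 = 5.6 m.

5.6 m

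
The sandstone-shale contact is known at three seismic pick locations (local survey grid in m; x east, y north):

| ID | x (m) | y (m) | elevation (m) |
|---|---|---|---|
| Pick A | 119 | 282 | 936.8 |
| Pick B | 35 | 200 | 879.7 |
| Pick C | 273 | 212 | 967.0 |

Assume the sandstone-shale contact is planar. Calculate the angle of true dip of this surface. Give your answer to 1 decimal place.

Let the plane be z = a·x + b·y + c.
Pick B−Pick A: −84a − 82b = −57.1;  Pick C−Pick A: 154a − 70b = 30.2.
Solving gives a = 0.34976, b = 0.33805.
Gradient magnitude |∇z| = √(a² + b²) = √(0.12233 + 0.11428) = 0.48643.
True dip = arctan(0.48643) = 25.9°, dipping toward SW (azimuth ≈ 226°).

25.9°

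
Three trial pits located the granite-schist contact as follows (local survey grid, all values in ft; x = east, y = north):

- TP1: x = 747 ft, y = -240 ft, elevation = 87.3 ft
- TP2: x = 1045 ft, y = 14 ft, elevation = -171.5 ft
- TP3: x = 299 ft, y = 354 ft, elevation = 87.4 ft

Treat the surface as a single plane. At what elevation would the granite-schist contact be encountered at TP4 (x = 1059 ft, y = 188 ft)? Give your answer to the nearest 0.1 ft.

-248.3 ft

Let the plane be z = a·x + b·y + c.
TP2−TP1: 298a + 254b = −258.8;  TP3−TP1: −448a + 594b = 0.1.
Solving gives a = −0.528716, b = −0.398594.
Then c = 87.3 − a·747 − b·-240 = 386.59.
At (1059, 188): z = −559.9 − 74.9 + 386.59 = -248.3 ft.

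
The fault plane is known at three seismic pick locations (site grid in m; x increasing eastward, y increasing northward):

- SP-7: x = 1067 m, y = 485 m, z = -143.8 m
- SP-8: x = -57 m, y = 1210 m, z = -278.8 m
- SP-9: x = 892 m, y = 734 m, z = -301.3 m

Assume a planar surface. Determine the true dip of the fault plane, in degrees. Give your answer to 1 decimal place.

48.6°

Two edge vectors: SP-7→SP-8 = (-1124, 725, -135), SP-7→SP-9 = (-175, 249, -157.5).
Normal n = (SP-7→SP-8) × (SP-7→SP-9) = (-80572.5, -153405, -153001).
So ∂z/∂x = −n_x/n_z = −0.52661 and ∂z/∂y = −n_y/n_z = −1.00264.
Gradient magnitude |∇z| = √(a² + b²) = √(0.27732 + 1.00529) = 1.13252.
True dip = arctan(1.13252) = 48.6°, dipping toward NNE (azimuth ≈ 028°).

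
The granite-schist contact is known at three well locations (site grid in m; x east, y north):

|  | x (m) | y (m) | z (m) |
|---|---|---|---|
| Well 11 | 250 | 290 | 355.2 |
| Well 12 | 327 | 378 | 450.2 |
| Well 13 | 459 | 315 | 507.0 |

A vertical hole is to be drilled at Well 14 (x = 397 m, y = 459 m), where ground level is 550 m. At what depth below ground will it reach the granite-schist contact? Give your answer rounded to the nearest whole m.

Two edge vectors: Well 11→Well 12 = (77, 88, 95), Well 11→Well 13 = (209, 25, 151.8).
Normal n = (Well 11→Well 12) × (Well 11→Well 13) = (10983.4, 8166.4, -16467).
So ∂z/∂x = −n_x/n_z = 0.66699 and ∂z/∂y = −n_y/n_z = 0.49593.
Intercept c from Well 11: 355.2 − 166.75 − 143.82 = 44.63.
At (397, 459): z_contact = 264.8 + 227.6 + 44.63 = 537.1 m.
Depth below ground = 550 − 537.1 = 13 m.

13 m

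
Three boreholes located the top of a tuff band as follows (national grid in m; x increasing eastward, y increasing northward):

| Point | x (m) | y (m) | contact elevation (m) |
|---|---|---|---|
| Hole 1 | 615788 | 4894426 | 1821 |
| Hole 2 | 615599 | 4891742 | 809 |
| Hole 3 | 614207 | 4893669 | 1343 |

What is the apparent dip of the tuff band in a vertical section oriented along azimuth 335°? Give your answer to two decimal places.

Let the plane be z = a·x + b·y + c.
Hole 2−Hole 1: −189a − 2684b = −1012;  Hole 3−Hole 1: −1581a − 757b = −478.
Solving gives a = 0.12606, b = 0.36817.
Unit vector along 335° is (sin 335°, cos 335°) = (-0.4226, 0.9063).
Slope in that direction = a·(-0.4226) + b·(0.9063) = 0.28040.
Apparent dip = arctan|0.28040| = 15.66° (true dip is 21.3°, so apparent ≤ true as expected).

15.66°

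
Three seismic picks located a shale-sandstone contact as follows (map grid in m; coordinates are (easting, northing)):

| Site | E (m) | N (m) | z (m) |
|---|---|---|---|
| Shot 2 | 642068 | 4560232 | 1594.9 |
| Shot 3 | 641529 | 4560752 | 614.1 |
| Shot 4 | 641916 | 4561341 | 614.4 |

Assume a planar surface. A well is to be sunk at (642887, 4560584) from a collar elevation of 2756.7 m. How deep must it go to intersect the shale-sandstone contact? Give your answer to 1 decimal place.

506.9 m

Two edge vectors: Shot 2→Shot 3 = (-539, 520, -980.8), Shot 2→Shot 4 = (-152, 1109, -980.5).
Normal n = (Shot 2→Shot 3) × (Shot 2→Shot 4) = (577847.2, -379407.9, -518711).
So ∂z/∂E = −n_x/n_z = 1.114006065 and ∂z/∂N = −n_y/n_z = −0.731443713.
Intercept c from Shot 2: 1594.9 − 715267.65 + 3335553.03 = 2621880.28.
At (642887, 4560584): z_contact = 716180.02 − 3335810.50 + 2621880.28 = 2249.80 m.
Depth below ground = 2756.7 − 2249.80 = 506.9 m.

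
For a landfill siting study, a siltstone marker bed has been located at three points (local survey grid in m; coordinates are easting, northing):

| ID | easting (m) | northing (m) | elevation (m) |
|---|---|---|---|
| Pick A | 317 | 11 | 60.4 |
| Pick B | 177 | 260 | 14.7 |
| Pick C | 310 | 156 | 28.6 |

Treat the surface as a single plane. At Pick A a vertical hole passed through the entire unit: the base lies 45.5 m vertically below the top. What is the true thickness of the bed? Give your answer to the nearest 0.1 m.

Let the plane be z = a·easting + b·northing + c.
Pick B−Pick A: −140a + 249b = −45.7;  Pick C−Pick A: −7a + 145b = −31.8.
Solving gives a = −0.06961, b = −0.22267.
|∇z| = √(a²+b²) = 0.23330, so dip δ = arctan(0.23330) = 13.13°.
True thickness = vertical thickness × cos δ = 45.5 × cos 13.13° = 44.3 m.

44.3 m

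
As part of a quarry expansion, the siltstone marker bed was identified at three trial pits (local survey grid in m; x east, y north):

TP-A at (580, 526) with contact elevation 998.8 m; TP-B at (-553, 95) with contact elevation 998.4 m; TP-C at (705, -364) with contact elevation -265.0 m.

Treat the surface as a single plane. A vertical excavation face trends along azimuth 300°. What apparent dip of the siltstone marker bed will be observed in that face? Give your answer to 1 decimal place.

48.2°

Two edge vectors: TP-A→TP-B = (-1133, -431, -0.4), TP-A→TP-C = (125, -890, -1263.8).
Normal n = (TP-A→TP-B) × (TP-A→TP-C) = (544341.8, -1431935.4, 1062245).
So ∂z/∂x = −n_x/n_z = −0.51244 and ∂z/∂y = −n_y/n_z = 1.34803.
Unit vector along 300° is (sin 300°, cos 300°) = (-0.8660, 0.5000).
Slope in that direction = a·(-0.8660) + b·(0.5000) = 1.11780.
Apparent dip = arctan|1.11780| = 48.2° (true dip is 55.3°, so apparent ≤ true as expected).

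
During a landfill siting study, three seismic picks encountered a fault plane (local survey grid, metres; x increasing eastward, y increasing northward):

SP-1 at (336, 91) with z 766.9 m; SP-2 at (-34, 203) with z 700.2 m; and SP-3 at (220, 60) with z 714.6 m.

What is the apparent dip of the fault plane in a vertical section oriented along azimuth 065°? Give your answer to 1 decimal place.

26.3°

Let the plane be z = a·x + b·y + c.
SP-2−SP-1: −370a + 112b = −66.7;  SP-3−SP-1: −116a − 31b = −52.3.
Solving gives a = 0.32398, b = 0.47477.
Unit vector along 065° is (sin 65°, cos 65°) = (0.9063, 0.4226).
Slope in that direction = a·(0.9063) + b·(0.4226) = 0.49428.
Apparent dip = arctan|0.49428| = 26.3° (true dip is 29.9°, so apparent ≤ true as expected).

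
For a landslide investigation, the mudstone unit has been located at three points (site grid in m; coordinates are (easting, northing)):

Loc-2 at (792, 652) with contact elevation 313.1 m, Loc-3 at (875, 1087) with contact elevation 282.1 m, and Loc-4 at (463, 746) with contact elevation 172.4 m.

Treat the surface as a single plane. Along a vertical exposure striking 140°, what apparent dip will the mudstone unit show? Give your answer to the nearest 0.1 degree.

19.8°

Let the plane be z = a·E + b·N + c.
Loc-3−Loc-2: 83a + 435b = −31;  Loc-4−Loc-2: −329a + 94b = −140.7.
Solving gives a = 0.38624, b = −0.14496.
Unit vector along 140° is (sin 140°, cos 140°) = (0.6428, -0.7660).
Slope in that direction = a·(0.6428) + b·(-0.7660) = 0.35932.
Apparent dip = arctan|0.35932| = 19.8° (true dip is 22.4°, so apparent ≤ true as expected).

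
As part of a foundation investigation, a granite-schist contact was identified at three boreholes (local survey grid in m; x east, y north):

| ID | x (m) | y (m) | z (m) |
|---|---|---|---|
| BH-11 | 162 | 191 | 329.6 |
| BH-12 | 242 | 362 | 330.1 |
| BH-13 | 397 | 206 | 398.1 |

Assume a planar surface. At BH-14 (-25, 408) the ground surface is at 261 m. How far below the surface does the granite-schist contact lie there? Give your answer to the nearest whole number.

17 m

Two edge vectors: BH-11→BH-12 = (80, 171, 0.5), BH-11→BH-13 = (235, 15, 68.5).
Normal n = (BH-11→BH-12) × (BH-11→BH-13) = (11706, -5362.5, -38985).
So ∂z/∂x = −n_x/n_z = 0.30027 and ∂z/∂y = −n_y/n_z = −0.13755.
Intercept c from BH-11: 329.6 − 48.64 + 26.27 = 307.23.
At (-25, 408): z_contact = −7.5 − 56.1 + 307.23 = 243.6 m.
Depth below ground = 261 − 243.6 = 17 m.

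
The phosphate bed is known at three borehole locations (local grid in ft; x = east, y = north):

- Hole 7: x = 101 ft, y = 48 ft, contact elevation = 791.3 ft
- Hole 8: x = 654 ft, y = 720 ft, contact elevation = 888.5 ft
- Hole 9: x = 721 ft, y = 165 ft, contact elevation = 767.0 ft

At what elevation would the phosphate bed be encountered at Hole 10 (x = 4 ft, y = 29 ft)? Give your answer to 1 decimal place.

795.0 ft

Let the plane be z = a·x + b·y + c.
Hole 8−Hole 7: 553a + 672b = 97.2;  Hole 9−Hole 7: 620a + 117b = −24.3.
Solving gives a = −0.07871, b = 0.20942.
Then c = 791.3 − a·101 − b·48 = 789.20.
At (4, 29): z = −0.3 + 6.1 + 789.20 = 795.0 ft.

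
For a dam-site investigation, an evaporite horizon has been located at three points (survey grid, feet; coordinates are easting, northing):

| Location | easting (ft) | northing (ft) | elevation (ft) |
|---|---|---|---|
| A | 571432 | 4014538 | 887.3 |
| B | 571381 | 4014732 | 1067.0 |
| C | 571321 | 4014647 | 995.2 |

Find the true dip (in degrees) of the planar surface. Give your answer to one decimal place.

Let the plane be z = a·easting + b·northing + c.
B−A: −51a + 194b = 179.7;  C−A: −111a + 109b = 107.9.
Solving gives a = −0.08421, b = 0.90415.
Gradient magnitude |∇z| = √(a² + b²) = √(0.00709 + 0.81749) = 0.90806.
True dip = arctan(0.90806) = 42.2°, dipping toward S (azimuth ≈ 175°).

42.2°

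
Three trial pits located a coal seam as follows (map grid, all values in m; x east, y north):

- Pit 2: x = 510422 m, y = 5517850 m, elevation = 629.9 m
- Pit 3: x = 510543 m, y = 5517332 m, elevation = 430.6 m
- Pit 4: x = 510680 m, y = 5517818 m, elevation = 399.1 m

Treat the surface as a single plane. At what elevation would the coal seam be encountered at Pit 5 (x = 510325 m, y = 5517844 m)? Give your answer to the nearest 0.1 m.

713.4 m

Let the plane be z = a·x + b·y + c.
Pit 3−Pit 2: 121a − 518b = −199.3;  Pit 4−Pit 2: 258a − 32b = −230.8.
Solving gives a = −0.872120334, b = 0.181029806.
Then c = 629.9 − a·510422 − b·5517850 = −553116.01.
At (510325, 5517844): z = −445064.8 + 998894.2 − 553116.01 = 713.4 m.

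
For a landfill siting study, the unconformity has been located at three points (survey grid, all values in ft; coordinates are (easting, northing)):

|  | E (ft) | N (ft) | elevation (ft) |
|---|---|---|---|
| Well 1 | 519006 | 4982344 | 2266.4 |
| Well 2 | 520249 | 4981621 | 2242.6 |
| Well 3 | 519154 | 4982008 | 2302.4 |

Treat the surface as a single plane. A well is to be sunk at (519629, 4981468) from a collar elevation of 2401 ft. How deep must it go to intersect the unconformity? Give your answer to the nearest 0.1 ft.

Two edge vectors: Well 1→Well 2 = (1243, -723, -23.8), Well 1→Well 3 = (148, -336, 36).
Normal n = (Well 1→Well 2) × (Well 1→Well 3) = (-34024.8, -48270.4, -310644).
So ∂z/∂E = −n_x/n_z = −0.109529880 and ∂z/∂N = −n_y/n_z = −0.155388161.
Intercept c from Well 1: 2266.4 + 56846.66 + 774197.27 = 833310.34.
At (519629, 4981468): z_contact = −56914.90 − 774061.15 + 833310.34 = 2334.28 ft.
Depth below ground = 2401 − 2334.28 = 66.7 ft.

66.7 ft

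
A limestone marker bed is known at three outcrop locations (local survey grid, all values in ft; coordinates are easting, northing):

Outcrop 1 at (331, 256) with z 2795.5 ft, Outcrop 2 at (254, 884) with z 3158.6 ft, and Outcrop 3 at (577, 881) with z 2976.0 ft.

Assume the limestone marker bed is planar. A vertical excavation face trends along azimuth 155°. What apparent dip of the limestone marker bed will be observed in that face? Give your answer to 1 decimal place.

Two edge vectors: Outcrop 1→Outcrop 2 = (-77, 628, 363.1), Outcrop 1→Outcrop 3 = (246, 625, 180.5).
Normal n = (Outcrop 1→Outcrop 2) × (Outcrop 1→Outcrop 3) = (-113583.5, 103221.1, -202613).
So ∂z/∂easting = −n_x/n_z = −0.56059 and ∂z/∂northing = −n_y/n_z = 0.50945.
Unit vector along 155° is (sin 155°, cos 155°) = (0.4226, -0.9063).
Slope in that direction = a·(0.4226) + b·(-0.9063) = −0.69864.
Apparent dip = arctan|0.69864| = 34.9° (true dip is 37.1°, so apparent ≤ true as expected).

34.9°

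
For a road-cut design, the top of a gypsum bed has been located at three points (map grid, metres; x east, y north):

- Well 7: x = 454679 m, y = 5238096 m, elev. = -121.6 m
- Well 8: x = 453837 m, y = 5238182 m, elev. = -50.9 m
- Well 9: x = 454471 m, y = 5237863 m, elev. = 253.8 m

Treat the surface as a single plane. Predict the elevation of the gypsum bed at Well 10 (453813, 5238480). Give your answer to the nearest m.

-465 m

Two edge vectors: Well 7→Well 8 = (-842, 86, 70.7), Well 7→Well 9 = (-208, -233, 375.4).
Normal n = (Well 7→Well 8) × (Well 7→Well 9) = (48757.5, 301381.2, 214074).
So ∂z/∂x = −n_x/n_z = −0.22776003 and ∂z/∂y = −n_y/n_z = −1.40783654.
Intercept c from Well 7: -121.6 + 103557.70 + 7374382.96 = 7477819.06.
At (453813, 5238480): z = −103360.5 − 7374923.6 + 7477819.06 = -465.0 m.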